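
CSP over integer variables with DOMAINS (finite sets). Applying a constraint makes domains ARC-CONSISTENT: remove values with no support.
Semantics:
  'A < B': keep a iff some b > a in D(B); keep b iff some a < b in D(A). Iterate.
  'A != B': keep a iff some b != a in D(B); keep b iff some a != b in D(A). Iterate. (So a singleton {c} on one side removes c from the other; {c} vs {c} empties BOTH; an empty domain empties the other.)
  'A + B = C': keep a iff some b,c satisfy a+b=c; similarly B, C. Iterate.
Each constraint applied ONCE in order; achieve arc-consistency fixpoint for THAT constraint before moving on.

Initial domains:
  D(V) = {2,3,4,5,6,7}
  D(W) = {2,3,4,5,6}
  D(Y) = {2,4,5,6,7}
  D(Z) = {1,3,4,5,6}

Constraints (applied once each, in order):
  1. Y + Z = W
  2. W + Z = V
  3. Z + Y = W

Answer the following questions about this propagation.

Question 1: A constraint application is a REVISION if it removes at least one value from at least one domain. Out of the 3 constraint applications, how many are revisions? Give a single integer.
Answer: 2

Derivation:
Constraint 1 (Y + Z = W) on D(Y)={2,4,5,6,7} D(Z)={1,3,4,5,6} D(W)={2,3,4,5,6}: Y {2,4,5,6,7}->{2,4,5}; Z {1,3,4,5,6}->{1,3,4}; W {2,3,4,5,6}->{3,5,6} => REVISION
Constraint 2 (W + Z = V) on D(W)={3,5,6} D(Z)={1,3,4} D(V)={2,3,4,5,6,7}: V {2,3,4,5,6,7}->{4,6,7} => REVISION
Constraint 3 (Z + Y = W) on D(Z)={1,3,4} D(Y)={2,4,5} D(W)={3,5,6}: no change => not a revision
Total revisions = 2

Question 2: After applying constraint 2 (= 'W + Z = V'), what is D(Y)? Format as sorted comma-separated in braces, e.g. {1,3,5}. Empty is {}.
Answer: {2,4,5}

Derivation:
Constraint 1 (Y + Z = W) on D(Y)={2,4,5,6,7} D(Z)={1,3,4,5,6} D(W)={2,3,4,5,6}: Y {2,4,5,6,7}->{2,4,5}; Z {1,3,4,5,6}->{1,3,4}; W {2,3,4,5,6}->{3,5,6}
Constraint 2 (W + Z = V) on D(W)={3,5,6} D(Z)={1,3,4} D(V)={2,3,4,5,6,7}: V {2,3,4,5,6,7}->{4,6,7}
So after constraint 2: D(Y) = {2,4,5}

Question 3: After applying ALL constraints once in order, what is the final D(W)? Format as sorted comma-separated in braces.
Answer: {3,5,6}

Derivation:
Constraint 1 (Y + Z = W) on D(Y)={2,4,5,6,7} D(Z)={1,3,4,5,6} D(W)={2,3,4,5,6}: Y {2,4,5,6,7}->{2,4,5}; Z {1,3,4,5,6}->{1,3,4}; W {2,3,4,5,6}->{3,5,6}
Constraint 2 (W + Z = V) on D(W)={3,5,6} D(Z)={1,3,4} D(V)={2,3,4,5,6,7}: V {2,3,4,5,6,7}->{4,6,7}
Constraint 3 (Z + Y = W) on D(Z)={1,3,4} D(Y)={2,4,5} D(W)={3,5,6}: no change
So after all 3 constraints: D(W) = {3,5,6}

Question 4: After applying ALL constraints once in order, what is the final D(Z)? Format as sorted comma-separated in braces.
Constraint 1 (Y + Z = W) on D(Y)={2,4,5,6,7} D(Z)={1,3,4,5,6} D(W)={2,3,4,5,6}: Y {2,4,5,6,7}->{2,4,5}; Z {1,3,4,5,6}->{1,3,4}; W {2,3,4,5,6}->{3,5,6}
Constraint 2 (W + Z = V) on D(W)={3,5,6} D(Z)={1,3,4} D(V)={2,3,4,5,6,7}: V {2,3,4,5,6,7}->{4,6,7}
Constraint 3 (Z + Y = W) on D(Z)={1,3,4} D(Y)={2,4,5} D(W)={3,5,6}: no change
So after all 3 constraints: D(Z) = {1,3,4}

Answer: {1,3,4}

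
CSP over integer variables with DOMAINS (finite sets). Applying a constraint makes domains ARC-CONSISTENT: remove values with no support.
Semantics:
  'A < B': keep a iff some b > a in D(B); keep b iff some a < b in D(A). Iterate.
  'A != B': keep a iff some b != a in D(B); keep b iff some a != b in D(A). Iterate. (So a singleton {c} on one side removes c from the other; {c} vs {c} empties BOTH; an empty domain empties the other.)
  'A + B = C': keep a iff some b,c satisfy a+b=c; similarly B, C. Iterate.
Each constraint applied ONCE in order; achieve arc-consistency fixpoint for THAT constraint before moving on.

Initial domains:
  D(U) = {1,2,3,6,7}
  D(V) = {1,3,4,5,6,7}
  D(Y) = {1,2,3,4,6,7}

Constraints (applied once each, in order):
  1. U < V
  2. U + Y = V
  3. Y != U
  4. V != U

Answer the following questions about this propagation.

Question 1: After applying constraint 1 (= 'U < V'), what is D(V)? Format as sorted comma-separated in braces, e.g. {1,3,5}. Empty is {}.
Constraint 1 (U < V) on D(U)={1,2,3,6,7} D(V)={1,3,4,5,6,7}: U {1,2,3,6,7}->{1,2,3,6}; V {1,3,4,5,6,7}->{3,4,5,6,7}
So after constraint 1: D(V) = {3,4,5,6,7}

Answer: {3,4,5,6,7}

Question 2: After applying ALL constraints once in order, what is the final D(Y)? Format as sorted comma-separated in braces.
Constraint 1 (U < V) on D(U)={1,2,3,6,7} D(V)={1,3,4,5,6,7}: U {1,2,3,6,7}->{1,2,3,6}; V {1,3,4,5,6,7}->{3,4,5,6,7}
Constraint 2 (U + Y = V) on D(U)={1,2,3,6} D(Y)={1,2,3,4,6,7} D(V)={3,4,5,6,7}: Y {1,2,3,4,6,7}->{1,2,3,4,6}
Constraint 3 (Y != U) on D(Y)={1,2,3,4,6} D(U)={1,2,3,6}: no change
Constraint 4 (V != U) on D(V)={3,4,5,6,7} D(U)={1,2,3,6}: no change
So after all 4 constraints: D(Y) = {1,2,3,4,6}

Answer: {1,2,3,4,6}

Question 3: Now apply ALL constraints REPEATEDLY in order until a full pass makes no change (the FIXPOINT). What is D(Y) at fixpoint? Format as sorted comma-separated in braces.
pass 0 (initial): D(Y)={1,2,3,4,6,7}
pass 1: U {1,2,3,6,7}->{1,2,3,6}; V {1,3,4,5,6,7}->{3,4,5,6,7}; Y {1,2,3,4,6,7}->{1,2,3,4,6}
pass 2: no change
Fixpoint after 2 passes: D(Y) = {1,2,3,4,6}

Answer: {1,2,3,4,6}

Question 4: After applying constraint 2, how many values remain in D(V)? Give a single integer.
Answer: 5

Derivation:
Constraint 1 (U < V) on D(U)={1,2,3,6,7} D(V)={1,3,4,5,6,7}: U {1,2,3,6,7}->{1,2,3,6}; V {1,3,4,5,6,7}->{3,4,5,6,7}
Constraint 2 (U + Y = V) on D(U)={1,2,3,6} D(Y)={1,2,3,4,6,7} D(V)={3,4,5,6,7}: Y {1,2,3,4,6,7}->{1,2,3,4,6}
So after constraint 2: D(V)={3,4,5,6,7}, size = 5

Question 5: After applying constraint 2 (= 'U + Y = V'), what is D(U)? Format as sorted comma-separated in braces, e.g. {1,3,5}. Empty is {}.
Answer: {1,2,3,6}

Derivation:
Constraint 1 (U < V) on D(U)={1,2,3,6,7} D(V)={1,3,4,5,6,7}: U {1,2,3,6,7}->{1,2,3,6}; V {1,3,4,5,6,7}->{3,4,5,6,7}
Constraint 2 (U + Y = V) on D(U)={1,2,3,6} D(Y)={1,2,3,4,6,7} D(V)={3,4,5,6,7}: Y {1,2,3,4,6,7}->{1,2,3,4,6}
So after constraint 2: D(U) = {1,2,3,6}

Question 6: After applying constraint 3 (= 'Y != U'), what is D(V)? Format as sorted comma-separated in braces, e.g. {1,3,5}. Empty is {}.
Answer: {3,4,5,6,7}

Derivation:
Constraint 1 (U < V) on D(U)={1,2,3,6,7} D(V)={1,3,4,5,6,7}: U {1,2,3,6,7}->{1,2,3,6}; V {1,3,4,5,6,7}->{3,4,5,6,7}
Constraint 2 (U + Y = V) on D(U)={1,2,3,6} D(Y)={1,2,3,4,6,7} D(V)={3,4,5,6,7}: Y {1,2,3,4,6,7}->{1,2,3,4,6}
Constraint 3 (Y != U) on D(Y)={1,2,3,4,6} D(U)={1,2,3,6}: no change
So after constraint 3: D(V) = {3,4,5,6,7}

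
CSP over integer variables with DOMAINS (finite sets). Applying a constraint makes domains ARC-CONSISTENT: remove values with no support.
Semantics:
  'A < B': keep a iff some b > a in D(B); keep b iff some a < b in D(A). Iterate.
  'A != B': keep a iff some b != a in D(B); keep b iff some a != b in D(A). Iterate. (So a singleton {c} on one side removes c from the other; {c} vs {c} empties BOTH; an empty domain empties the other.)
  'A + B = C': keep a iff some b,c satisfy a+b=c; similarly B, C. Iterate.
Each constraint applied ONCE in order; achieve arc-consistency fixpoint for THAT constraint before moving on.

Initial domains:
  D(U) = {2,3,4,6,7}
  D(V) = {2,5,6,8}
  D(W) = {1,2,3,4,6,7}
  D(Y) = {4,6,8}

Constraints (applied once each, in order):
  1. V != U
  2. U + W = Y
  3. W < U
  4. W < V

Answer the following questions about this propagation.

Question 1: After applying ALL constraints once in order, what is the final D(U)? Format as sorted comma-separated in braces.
Constraint 1 (V != U) on D(V)={2,5,6,8} D(U)={2,3,4,6,7}: no change
Constraint 2 (U + W = Y) on D(U)={2,3,4,6,7} D(W)={1,2,3,4,6,7} D(Y)={4,6,8}: W {1,2,3,4,6,7}->{1,2,3,4,6}
Constraint 3 (W < U) on D(W)={1,2,3,4,6} D(U)={2,3,4,6,7}: no change
Constraint 4 (W < V) on D(W)={1,2,3,4,6} D(V)={2,5,6,8}: no change
So after all 4 constraints: D(U) = {2,3,4,6,7}

Answer: {2,3,4,6,7}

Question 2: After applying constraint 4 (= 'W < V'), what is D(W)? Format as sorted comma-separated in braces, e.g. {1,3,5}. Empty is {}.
Constraint 1 (V != U) on D(V)={2,5,6,8} D(U)={2,3,4,6,7}: no change
Constraint 2 (U + W = Y) on D(U)={2,3,4,6,7} D(W)={1,2,3,4,6,7} D(Y)={4,6,8}: W {1,2,3,4,6,7}->{1,2,3,4,6}
Constraint 3 (W < U) on D(W)={1,2,3,4,6} D(U)={2,3,4,6,7}: no change
Constraint 4 (W < V) on D(W)={1,2,3,4,6} D(V)={2,5,6,8}: no change
So after constraint 4: D(W) = {1,2,3,4,6}

Answer: {1,2,3,4,6}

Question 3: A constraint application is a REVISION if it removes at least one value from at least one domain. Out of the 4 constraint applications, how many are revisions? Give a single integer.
Constraint 1 (V != U) on D(V)={2,5,6,8} D(U)={2,3,4,6,7}: no change => not a revision
Constraint 2 (U + W = Y) on D(U)={2,3,4,6,7} D(W)={1,2,3,4,6,7} D(Y)={4,6,8}: W {1,2,3,4,6,7}->{1,2,3,4,6} => REVISION
Constraint 3 (W < U) on D(W)={1,2,3,4,6} D(U)={2,3,4,6,7}: no change => not a revision
Constraint 4 (W < V) on D(W)={1,2,3,4,6} D(V)={2,5,6,8}: no change => not a revision
Total revisions = 1

Answer: 1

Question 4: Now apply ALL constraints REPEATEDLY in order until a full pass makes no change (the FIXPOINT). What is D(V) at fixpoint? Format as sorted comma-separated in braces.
Answer: {2,5,6,8}

Derivation:
pass 0 (initial): D(V)={2,5,6,8}
pass 1: W {1,2,3,4,6,7}->{1,2,3,4,6}
pass 2: no change
Fixpoint after 2 passes: D(V) = {2,5,6,8}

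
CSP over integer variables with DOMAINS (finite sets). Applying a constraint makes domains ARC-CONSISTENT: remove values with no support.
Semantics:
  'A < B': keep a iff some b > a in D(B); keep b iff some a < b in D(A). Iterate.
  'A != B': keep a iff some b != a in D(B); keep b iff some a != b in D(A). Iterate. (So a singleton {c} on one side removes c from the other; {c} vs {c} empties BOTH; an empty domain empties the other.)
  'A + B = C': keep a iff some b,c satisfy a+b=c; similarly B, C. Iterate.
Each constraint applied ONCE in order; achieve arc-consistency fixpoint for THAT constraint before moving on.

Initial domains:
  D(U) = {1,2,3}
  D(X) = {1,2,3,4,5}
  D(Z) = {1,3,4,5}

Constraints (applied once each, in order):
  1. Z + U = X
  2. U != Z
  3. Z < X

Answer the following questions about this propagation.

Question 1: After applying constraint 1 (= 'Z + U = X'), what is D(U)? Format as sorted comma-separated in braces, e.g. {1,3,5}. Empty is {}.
Constraint 1 (Z + U = X) on D(Z)={1,3,4,5} D(U)={1,2,3} D(X)={1,2,3,4,5}: Z {1,3,4,5}->{1,3,4}; X {1,2,3,4,5}->{2,3,4,5}
So after constraint 1: D(U) = {1,2,3}

Answer: {1,2,3}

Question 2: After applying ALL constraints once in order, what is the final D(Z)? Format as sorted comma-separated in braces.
Constraint 1 (Z + U = X) on D(Z)={1,3,4,5} D(U)={1,2,3} D(X)={1,2,3,4,5}: Z {1,3,4,5}->{1,3,4}; X {1,2,3,4,5}->{2,3,4,5}
Constraint 2 (U != Z) on D(U)={1,2,3} D(Z)={1,3,4}: no change
Constraint 3 (Z < X) on D(Z)={1,3,4} D(X)={2,3,4,5}: no change
So after all 3 constraints: D(Z) = {1,3,4}

Answer: {1,3,4}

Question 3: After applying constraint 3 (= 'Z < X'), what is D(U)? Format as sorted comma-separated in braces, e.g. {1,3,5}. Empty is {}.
Constraint 1 (Z + U = X) on D(Z)={1,3,4,5} D(U)={1,2,3} D(X)={1,2,3,4,5}: Z {1,3,4,5}->{1,3,4}; X {1,2,3,4,5}->{2,3,4,5}
Constraint 2 (U != Z) on D(U)={1,2,3} D(Z)={1,3,4}: no change
Constraint 3 (Z < X) on D(Z)={1,3,4} D(X)={2,3,4,5}: no change
So after constraint 3: D(U) = {1,2,3}

Answer: {1,2,3}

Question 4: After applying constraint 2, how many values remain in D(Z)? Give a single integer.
Answer: 3

Derivation:
Constraint 1 (Z + U = X) on D(Z)={1,3,4,5} D(U)={1,2,3} D(X)={1,2,3,4,5}: Z {1,3,4,5}->{1,3,4}; X {1,2,3,4,5}->{2,3,4,5}
Constraint 2 (U != Z) on D(U)={1,2,3} D(Z)={1,3,4}: no change
So after constraint 2: D(Z)={1,3,4}, size = 3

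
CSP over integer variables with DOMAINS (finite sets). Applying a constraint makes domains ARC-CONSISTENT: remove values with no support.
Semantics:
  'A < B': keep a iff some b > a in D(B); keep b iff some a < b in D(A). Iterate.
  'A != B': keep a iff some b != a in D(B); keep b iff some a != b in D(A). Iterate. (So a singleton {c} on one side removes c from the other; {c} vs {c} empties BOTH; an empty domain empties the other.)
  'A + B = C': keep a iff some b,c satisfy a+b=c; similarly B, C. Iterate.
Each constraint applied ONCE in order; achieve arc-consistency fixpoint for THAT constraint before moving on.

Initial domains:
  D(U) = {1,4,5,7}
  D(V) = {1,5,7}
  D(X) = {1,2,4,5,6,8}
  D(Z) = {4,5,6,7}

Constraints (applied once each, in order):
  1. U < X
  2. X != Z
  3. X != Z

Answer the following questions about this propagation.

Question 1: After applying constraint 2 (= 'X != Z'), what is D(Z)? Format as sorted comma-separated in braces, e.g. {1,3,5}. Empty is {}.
Constraint 1 (U < X) on D(U)={1,4,5,7} D(X)={1,2,4,5,6,8}: X {1,2,4,5,6,8}->{2,4,5,6,8}
Constraint 2 (X != Z) on D(X)={2,4,5,6,8} D(Z)={4,5,6,7}: no change
So after constraint 2: D(Z) = {4,5,6,7}

Answer: {4,5,6,7}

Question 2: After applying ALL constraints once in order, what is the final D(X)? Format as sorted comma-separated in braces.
Answer: {2,4,5,6,8}

Derivation:
Constraint 1 (U < X) on D(U)={1,4,5,7} D(X)={1,2,4,5,6,8}: X {1,2,4,5,6,8}->{2,4,5,6,8}
Constraint 2 (X != Z) on D(X)={2,4,5,6,8} D(Z)={4,5,6,7}: no change
Constraint 3 (X != Z) on D(X)={2,4,5,6,8} D(Z)={4,5,6,7}: no change
So after all 3 constraints: D(X) = {2,4,5,6,8}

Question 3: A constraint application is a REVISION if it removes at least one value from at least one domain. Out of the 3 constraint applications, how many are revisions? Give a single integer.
Answer: 1

Derivation:
Constraint 1 (U < X) on D(U)={1,4,5,7} D(X)={1,2,4,5,6,8}: X {1,2,4,5,6,8}->{2,4,5,6,8} => REVISION
Constraint 2 (X != Z) on D(X)={2,4,5,6,8} D(Z)={4,5,6,7}: no change => not a revision
Constraint 3 (X != Z) on D(X)={2,4,5,6,8} D(Z)={4,5,6,7}: no change => not a revision
Total revisions = 1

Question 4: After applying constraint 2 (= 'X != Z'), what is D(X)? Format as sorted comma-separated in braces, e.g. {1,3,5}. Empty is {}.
Answer: {2,4,5,6,8}

Derivation:
Constraint 1 (U < X) on D(U)={1,4,5,7} D(X)={1,2,4,5,6,8}: X {1,2,4,5,6,8}->{2,4,5,6,8}
Constraint 2 (X != Z) on D(X)={2,4,5,6,8} D(Z)={4,5,6,7}: no change
So after constraint 2: D(X) = {2,4,5,6,8}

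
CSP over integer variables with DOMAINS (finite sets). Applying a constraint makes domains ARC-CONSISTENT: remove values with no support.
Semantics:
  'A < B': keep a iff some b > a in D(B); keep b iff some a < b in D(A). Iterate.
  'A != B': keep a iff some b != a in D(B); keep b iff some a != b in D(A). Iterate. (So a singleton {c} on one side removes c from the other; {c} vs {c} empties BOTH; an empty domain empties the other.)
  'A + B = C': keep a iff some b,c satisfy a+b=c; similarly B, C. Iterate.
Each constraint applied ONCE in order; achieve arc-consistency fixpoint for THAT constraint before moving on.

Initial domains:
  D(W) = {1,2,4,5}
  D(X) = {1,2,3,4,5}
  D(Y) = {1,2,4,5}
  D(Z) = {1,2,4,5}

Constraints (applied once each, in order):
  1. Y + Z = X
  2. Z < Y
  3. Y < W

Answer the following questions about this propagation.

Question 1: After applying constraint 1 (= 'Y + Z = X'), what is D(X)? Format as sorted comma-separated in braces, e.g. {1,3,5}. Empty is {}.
Answer: {2,3,4,5}

Derivation:
Constraint 1 (Y + Z = X) on D(Y)={1,2,4,5} D(Z)={1,2,4,5} D(X)={1,2,3,4,5}: Y {1,2,4,5}->{1,2,4}; Z {1,2,4,5}->{1,2,4}; X {1,2,3,4,5}->{2,3,4,5}
So after constraint 1: D(X) = {2,3,4,5}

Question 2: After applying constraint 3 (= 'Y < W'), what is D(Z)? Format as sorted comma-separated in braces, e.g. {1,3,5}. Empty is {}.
Answer: {1,2}

Derivation:
Constraint 1 (Y + Z = X) on D(Y)={1,2,4,5} D(Z)={1,2,4,5} D(X)={1,2,3,4,5}: Y {1,2,4,5}->{1,2,4}; Z {1,2,4,5}->{1,2,4}; X {1,2,3,4,5}->{2,3,4,5}
Constraint 2 (Z < Y) on D(Z)={1,2,4} D(Y)={1,2,4}: Z {1,2,4}->{1,2}; Y {1,2,4}->{2,4}
Constraint 3 (Y < W) on D(Y)={2,4} D(W)={1,2,4,5}: W {1,2,4,5}->{4,5}
So after constraint 3: D(Z) = {1,2}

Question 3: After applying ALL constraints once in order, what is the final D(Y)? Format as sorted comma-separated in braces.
Answer: {2,4}

Derivation:
Constraint 1 (Y + Z = X) on D(Y)={1,2,4,5} D(Z)={1,2,4,5} D(X)={1,2,3,4,5}: Y {1,2,4,5}->{1,2,4}; Z {1,2,4,5}->{1,2,4}; X {1,2,3,4,5}->{2,3,4,5}
Constraint 2 (Z < Y) on D(Z)={1,2,4} D(Y)={1,2,4}: Z {1,2,4}->{1,2}; Y {1,2,4}->{2,4}
Constraint 3 (Y < W) on D(Y)={2,4} D(W)={1,2,4,5}: W {1,2,4,5}->{4,5}
So after all 3 constraints: D(Y) = {2,4}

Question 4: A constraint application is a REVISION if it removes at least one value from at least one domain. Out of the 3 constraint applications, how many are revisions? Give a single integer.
Answer: 3

Derivation:
Constraint 1 (Y + Z = X) on D(Y)={1,2,4,5} D(Z)={1,2,4,5} D(X)={1,2,3,4,5}: Y {1,2,4,5}->{1,2,4}; Z {1,2,4,5}->{1,2,4}; X {1,2,3,4,5}->{2,3,4,5} => REVISION
Constraint 2 (Z < Y) on D(Z)={1,2,4} D(Y)={1,2,4}: Z {1,2,4}->{1,2}; Y {1,2,4}->{2,4} => REVISION
Constraint 3 (Y < W) on D(Y)={2,4} D(W)={1,2,4,5}: W {1,2,4,5}->{4,5} => REVISION
Total revisions = 3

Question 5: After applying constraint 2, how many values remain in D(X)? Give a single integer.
Constraint 1 (Y + Z = X) on D(Y)={1,2,4,5} D(Z)={1,2,4,5} D(X)={1,2,3,4,5}: Y {1,2,4,5}->{1,2,4}; Z {1,2,4,5}->{1,2,4}; X {1,2,3,4,5}->{2,3,4,5}
Constraint 2 (Z < Y) on D(Z)={1,2,4} D(Y)={1,2,4}: Z {1,2,4}->{1,2}; Y {1,2,4}->{2,4}
So after constraint 2: D(X)={2,3,4,5}, size = 4

Answer: 4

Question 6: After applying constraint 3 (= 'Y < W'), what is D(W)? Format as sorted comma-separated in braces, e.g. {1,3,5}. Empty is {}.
Answer: {4,5}

Derivation:
Constraint 1 (Y + Z = X) on D(Y)={1,2,4,5} D(Z)={1,2,4,5} D(X)={1,2,3,4,5}: Y {1,2,4,5}->{1,2,4}; Z {1,2,4,5}->{1,2,4}; X {1,2,3,4,5}->{2,3,4,5}
Constraint 2 (Z < Y) on D(Z)={1,2,4} D(Y)={1,2,4}: Z {1,2,4}->{1,2}; Y {1,2,4}->{2,4}
Constraint 3 (Y < W) on D(Y)={2,4} D(W)={1,2,4,5}: W {1,2,4,5}->{4,5}
So after constraint 3: D(W) = {4,5}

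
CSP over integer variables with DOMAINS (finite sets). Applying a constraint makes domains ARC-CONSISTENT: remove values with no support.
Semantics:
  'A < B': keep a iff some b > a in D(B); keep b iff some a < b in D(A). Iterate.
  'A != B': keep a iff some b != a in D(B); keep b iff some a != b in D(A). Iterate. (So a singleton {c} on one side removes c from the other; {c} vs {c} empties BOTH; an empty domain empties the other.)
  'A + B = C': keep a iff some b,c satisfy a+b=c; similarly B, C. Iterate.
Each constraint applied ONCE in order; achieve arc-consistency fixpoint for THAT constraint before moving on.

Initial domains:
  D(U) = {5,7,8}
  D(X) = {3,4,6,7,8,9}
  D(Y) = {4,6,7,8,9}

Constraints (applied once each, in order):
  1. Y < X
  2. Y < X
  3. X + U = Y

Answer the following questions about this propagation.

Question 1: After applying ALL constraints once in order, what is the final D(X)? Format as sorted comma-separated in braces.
Answer: {}

Derivation:
Constraint 1 (Y < X) on D(Y)={4,6,7,8,9} D(X)={3,4,6,7,8,9}: Y {4,6,7,8,9}->{4,6,7,8}; X {3,4,6,7,8,9}->{6,7,8,9}
Constraint 2 (Y < X) on D(Y)={4,6,7,8} D(X)={6,7,8,9}: no change
Constraint 3 (X + U = Y) on D(X)={6,7,8,9} D(U)={5,7,8} D(Y)={4,6,7,8}: X {6,7,8,9}->{}; U {5,7,8}->{}; Y {4,6,7,8}->{}
So after all 3 constraints: D(X) = {}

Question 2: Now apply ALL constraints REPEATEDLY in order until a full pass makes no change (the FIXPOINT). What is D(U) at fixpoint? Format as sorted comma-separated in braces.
Answer: {}

Derivation:
pass 0 (initial): D(U)={5,7,8}
pass 1: U {5,7,8}->{}; X {3,4,6,7,8,9}->{}; Y {4,6,7,8,9}->{}
pass 2: no change
Fixpoint after 2 passes: D(U) = {}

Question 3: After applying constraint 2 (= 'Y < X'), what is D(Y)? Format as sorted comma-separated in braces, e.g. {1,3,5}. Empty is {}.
Constraint 1 (Y < X) on D(Y)={4,6,7,8,9} D(X)={3,4,6,7,8,9}: Y {4,6,7,8,9}->{4,6,7,8}; X {3,4,6,7,8,9}->{6,7,8,9}
Constraint 2 (Y < X) on D(Y)={4,6,7,8} D(X)={6,7,8,9}: no change
So after constraint 2: D(Y) = {4,6,7,8}

Answer: {4,6,7,8}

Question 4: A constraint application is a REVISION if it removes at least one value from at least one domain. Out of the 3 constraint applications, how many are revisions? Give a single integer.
Answer: 2

Derivation:
Constraint 1 (Y < X) on D(Y)={4,6,7,8,9} D(X)={3,4,6,7,8,9}: Y {4,6,7,8,9}->{4,6,7,8}; X {3,4,6,7,8,9}->{6,7,8,9} => REVISION
Constraint 2 (Y < X) on D(Y)={4,6,7,8} D(X)={6,7,8,9}: no change => not a revision
Constraint 3 (X + U = Y) on D(X)={6,7,8,9} D(U)={5,7,8} D(Y)={4,6,7,8}: X {6,7,8,9}->{}; U {5,7,8}->{}; Y {4,6,7,8}->{} => REVISION
Total revisions = 2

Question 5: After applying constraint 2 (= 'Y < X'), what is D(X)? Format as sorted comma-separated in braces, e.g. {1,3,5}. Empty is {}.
Constraint 1 (Y < X) on D(Y)={4,6,7,8,9} D(X)={3,4,6,7,8,9}: Y {4,6,7,8,9}->{4,6,7,8}; X {3,4,6,7,8,9}->{6,7,8,9}
Constraint 2 (Y < X) on D(Y)={4,6,7,8} D(X)={6,7,8,9}: no change
So after constraint 2: D(X) = {6,7,8,9}

Answer: {6,7,8,9}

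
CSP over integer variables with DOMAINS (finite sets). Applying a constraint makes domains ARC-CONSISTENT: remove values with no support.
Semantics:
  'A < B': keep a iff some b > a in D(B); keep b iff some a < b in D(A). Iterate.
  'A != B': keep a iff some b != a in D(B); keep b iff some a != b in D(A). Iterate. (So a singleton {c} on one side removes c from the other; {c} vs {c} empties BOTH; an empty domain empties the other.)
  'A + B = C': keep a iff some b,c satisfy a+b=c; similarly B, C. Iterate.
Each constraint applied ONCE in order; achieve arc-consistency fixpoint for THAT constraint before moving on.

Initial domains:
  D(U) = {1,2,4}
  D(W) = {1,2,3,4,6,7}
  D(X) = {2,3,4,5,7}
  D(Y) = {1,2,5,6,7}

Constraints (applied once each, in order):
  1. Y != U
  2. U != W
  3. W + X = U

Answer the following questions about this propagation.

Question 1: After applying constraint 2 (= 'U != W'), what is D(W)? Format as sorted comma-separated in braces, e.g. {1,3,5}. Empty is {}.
Answer: {1,2,3,4,6,7}

Derivation:
Constraint 1 (Y != U) on D(Y)={1,2,5,6,7} D(U)={1,2,4}: no change
Constraint 2 (U != W) on D(U)={1,2,4} D(W)={1,2,3,4,6,7}: no change
So after constraint 2: D(W) = {1,2,3,4,6,7}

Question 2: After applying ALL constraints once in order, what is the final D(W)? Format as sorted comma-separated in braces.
Answer: {1,2}

Derivation:
Constraint 1 (Y != U) on D(Y)={1,2,5,6,7} D(U)={1,2,4}: no change
Constraint 2 (U != W) on D(U)={1,2,4} D(W)={1,2,3,4,6,7}: no change
Constraint 3 (W + X = U) on D(W)={1,2,3,4,6,7} D(X)={2,3,4,5,7} D(U)={1,2,4}: W {1,2,3,4,6,7}->{1,2}; X {2,3,4,5,7}->{2,3}; U {1,2,4}->{4}
So after all 3 constraints: D(W) = {1,2}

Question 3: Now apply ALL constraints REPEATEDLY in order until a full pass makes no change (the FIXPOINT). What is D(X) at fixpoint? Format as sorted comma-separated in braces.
Answer: {2,3}

Derivation:
pass 0 (initial): D(X)={2,3,4,5,7}
pass 1: U {1,2,4}->{4}; W {1,2,3,4,6,7}->{1,2}; X {2,3,4,5,7}->{2,3}
pass 2: no change
Fixpoint after 2 passes: D(X) = {2,3}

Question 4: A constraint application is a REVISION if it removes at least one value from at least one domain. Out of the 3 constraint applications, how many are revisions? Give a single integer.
Answer: 1

Derivation:
Constraint 1 (Y != U) on D(Y)={1,2,5,6,7} D(U)={1,2,4}: no change => not a revision
Constraint 2 (U != W) on D(U)={1,2,4} D(W)={1,2,3,4,6,7}: no change => not a revision
Constraint 3 (W + X = U) on D(W)={1,2,3,4,6,7} D(X)={2,3,4,5,7} D(U)={1,2,4}: W {1,2,3,4,6,7}->{1,2}; X {2,3,4,5,7}->{2,3}; U {1,2,4}->{4} => REVISION
Total revisions = 1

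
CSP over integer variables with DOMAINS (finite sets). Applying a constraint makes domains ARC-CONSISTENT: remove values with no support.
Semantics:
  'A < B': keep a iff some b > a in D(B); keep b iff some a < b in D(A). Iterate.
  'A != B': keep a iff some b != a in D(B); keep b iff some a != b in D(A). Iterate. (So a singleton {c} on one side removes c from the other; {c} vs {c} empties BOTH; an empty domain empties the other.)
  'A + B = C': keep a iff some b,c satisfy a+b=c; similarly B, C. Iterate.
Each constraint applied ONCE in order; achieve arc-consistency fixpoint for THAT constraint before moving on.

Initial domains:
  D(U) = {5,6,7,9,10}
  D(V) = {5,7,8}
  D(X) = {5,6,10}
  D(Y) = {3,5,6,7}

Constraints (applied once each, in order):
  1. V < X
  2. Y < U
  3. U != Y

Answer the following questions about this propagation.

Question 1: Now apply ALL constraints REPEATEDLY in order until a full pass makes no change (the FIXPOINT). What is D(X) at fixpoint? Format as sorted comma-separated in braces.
Answer: {6,10}

Derivation:
pass 0 (initial): D(X)={5,6,10}
pass 1: X {5,6,10}->{6,10}
pass 2: no change
Fixpoint after 2 passes: D(X) = {6,10}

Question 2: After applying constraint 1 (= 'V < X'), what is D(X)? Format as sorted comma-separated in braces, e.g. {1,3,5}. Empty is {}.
Answer: {6,10}

Derivation:
Constraint 1 (V < X) on D(V)={5,7,8} D(X)={5,6,10}: X {5,6,10}->{6,10}
So after constraint 1: D(X) = {6,10}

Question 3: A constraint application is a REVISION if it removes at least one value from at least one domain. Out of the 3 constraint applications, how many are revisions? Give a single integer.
Constraint 1 (V < X) on D(V)={5,7,8} D(X)={5,6,10}: X {5,6,10}->{6,10} => REVISION
Constraint 2 (Y < U) on D(Y)={3,5,6,7} D(U)={5,6,7,9,10}: no change => not a revision
Constraint 3 (U != Y) on D(U)={5,6,7,9,10} D(Y)={3,5,6,7}: no change => not a revision
Total revisions = 1

Answer: 1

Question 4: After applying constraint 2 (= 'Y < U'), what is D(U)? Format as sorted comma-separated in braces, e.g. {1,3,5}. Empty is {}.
Constraint 1 (V < X) on D(V)={5,7,8} D(X)={5,6,10}: X {5,6,10}->{6,10}
Constraint 2 (Y < U) on D(Y)={3,5,6,7} D(U)={5,6,7,9,10}: no change
So after constraint 2: D(U) = {5,6,7,9,10}

Answer: {5,6,7,9,10}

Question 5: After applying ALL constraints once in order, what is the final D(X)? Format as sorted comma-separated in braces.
Answer: {6,10}

Derivation:
Constraint 1 (V < X) on D(V)={5,7,8} D(X)={5,6,10}: X {5,6,10}->{6,10}
Constraint 2 (Y < U) on D(Y)={3,5,6,7} D(U)={5,6,7,9,10}: no change
Constraint 3 (U != Y) on D(U)={5,6,7,9,10} D(Y)={3,5,6,7}: no change
So after all 3 constraints: D(X) = {6,10}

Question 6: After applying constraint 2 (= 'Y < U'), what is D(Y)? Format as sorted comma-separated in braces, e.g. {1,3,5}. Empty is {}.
Constraint 1 (V < X) on D(V)={5,7,8} D(X)={5,6,10}: X {5,6,10}->{6,10}
Constraint 2 (Y < U) on D(Y)={3,5,6,7} D(U)={5,6,7,9,10}: no change
So after constraint 2: D(Y) = {3,5,6,7}

Answer: {3,5,6,7}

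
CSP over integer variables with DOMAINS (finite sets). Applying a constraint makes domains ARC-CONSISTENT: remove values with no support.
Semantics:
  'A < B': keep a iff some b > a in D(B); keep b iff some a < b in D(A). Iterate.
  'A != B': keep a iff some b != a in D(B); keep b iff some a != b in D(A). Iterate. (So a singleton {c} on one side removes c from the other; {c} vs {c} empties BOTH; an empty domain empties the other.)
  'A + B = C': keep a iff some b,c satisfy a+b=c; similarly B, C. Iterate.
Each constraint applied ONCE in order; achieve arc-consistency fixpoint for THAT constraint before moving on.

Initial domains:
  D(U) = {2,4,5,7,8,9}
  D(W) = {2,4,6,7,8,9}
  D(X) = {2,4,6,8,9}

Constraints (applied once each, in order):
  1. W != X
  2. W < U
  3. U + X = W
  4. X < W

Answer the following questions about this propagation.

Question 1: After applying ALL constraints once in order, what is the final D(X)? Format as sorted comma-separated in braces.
Answer: {2,4}

Derivation:
Constraint 1 (W != X) on D(W)={2,4,6,7,8,9} D(X)={2,4,6,8,9}: no change
Constraint 2 (W < U) on D(W)={2,4,6,7,8,9} D(U)={2,4,5,7,8,9}: W {2,4,6,7,8,9}->{2,4,6,7,8}; U {2,4,5,7,8,9}->{4,5,7,8,9}
Constraint 3 (U + X = W) on D(U)={4,5,7,8,9} D(X)={2,4,6,8,9} D(W)={2,4,6,7,8}: U {4,5,7,8,9}->{4,5}; X {2,4,6,8,9}->{2,4}; W {2,4,6,7,8}->{6,7,8}
Constraint 4 (X < W) on D(X)={2,4} D(W)={6,7,8}: no change
So after all 4 constraints: D(X) = {2,4}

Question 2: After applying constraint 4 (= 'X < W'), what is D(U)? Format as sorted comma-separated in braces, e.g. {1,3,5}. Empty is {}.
Constraint 1 (W != X) on D(W)={2,4,6,7,8,9} D(X)={2,4,6,8,9}: no change
Constraint 2 (W < U) on D(W)={2,4,6,7,8,9} D(U)={2,4,5,7,8,9}: W {2,4,6,7,8,9}->{2,4,6,7,8}; U {2,4,5,7,8,9}->{4,5,7,8,9}
Constraint 3 (U + X = W) on D(U)={4,5,7,8,9} D(X)={2,4,6,8,9} D(W)={2,4,6,7,8}: U {4,5,7,8,9}->{4,5}; X {2,4,6,8,9}->{2,4}; W {2,4,6,7,8}->{6,7,8}
Constraint 4 (X < W) on D(X)={2,4} D(W)={6,7,8}: no change
So after constraint 4: D(U) = {4,5}

Answer: {4,5}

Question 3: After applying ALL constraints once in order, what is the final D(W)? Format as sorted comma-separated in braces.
Constraint 1 (W != X) on D(W)={2,4,6,7,8,9} D(X)={2,4,6,8,9}: no change
Constraint 2 (W < U) on D(W)={2,4,6,7,8,9} D(U)={2,4,5,7,8,9}: W {2,4,6,7,8,9}->{2,4,6,7,8}; U {2,4,5,7,8,9}->{4,5,7,8,9}
Constraint 3 (U + X = W) on D(U)={4,5,7,8,9} D(X)={2,4,6,8,9} D(W)={2,4,6,7,8}: U {4,5,7,8,9}->{4,5}; X {2,4,6,8,9}->{2,4}; W {2,4,6,7,8}->{6,7,8}
Constraint 4 (X < W) on D(X)={2,4} D(W)={6,7,8}: no change
So after all 4 constraints: D(W) = {6,7,8}

Answer: {6,7,8}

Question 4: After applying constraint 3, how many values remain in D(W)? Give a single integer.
Answer: 3

Derivation:
Constraint 1 (W != X) on D(W)={2,4,6,7,8,9} D(X)={2,4,6,8,9}: no change
Constraint 2 (W < U) on D(W)={2,4,6,7,8,9} D(U)={2,4,5,7,8,9}: W {2,4,6,7,8,9}->{2,4,6,7,8}; U {2,4,5,7,8,9}->{4,5,7,8,9}
Constraint 3 (U + X = W) on D(U)={4,5,7,8,9} D(X)={2,4,6,8,9} D(W)={2,4,6,7,8}: U {4,5,7,8,9}->{4,5}; X {2,4,6,8,9}->{2,4}; W {2,4,6,7,8}->{6,7,8}
So after constraint 3: D(W)={6,7,8}, size = 3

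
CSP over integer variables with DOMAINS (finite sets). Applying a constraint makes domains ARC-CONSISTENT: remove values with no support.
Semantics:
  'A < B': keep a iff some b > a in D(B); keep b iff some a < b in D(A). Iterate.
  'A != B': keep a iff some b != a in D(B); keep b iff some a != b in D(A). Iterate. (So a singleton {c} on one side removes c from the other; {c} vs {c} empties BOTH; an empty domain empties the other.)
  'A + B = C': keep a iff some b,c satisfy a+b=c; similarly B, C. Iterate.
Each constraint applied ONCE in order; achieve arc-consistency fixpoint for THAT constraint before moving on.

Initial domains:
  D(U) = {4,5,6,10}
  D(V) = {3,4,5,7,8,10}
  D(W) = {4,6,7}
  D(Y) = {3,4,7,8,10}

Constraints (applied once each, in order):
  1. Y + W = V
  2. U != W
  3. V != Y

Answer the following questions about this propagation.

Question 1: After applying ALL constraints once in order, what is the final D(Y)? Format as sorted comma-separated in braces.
Constraint 1 (Y + W = V) on D(Y)={3,4,7,8,10} D(W)={4,6,7} D(V)={3,4,5,7,8,10}: Y {3,4,7,8,10}->{3,4}; V {3,4,5,7,8,10}->{7,8,10}
Constraint 2 (U != W) on D(U)={4,5,6,10} D(W)={4,6,7}: no change
Constraint 3 (V != Y) on D(V)={7,8,10} D(Y)={3,4}: no change
So after all 3 constraints: D(Y) = {3,4}

Answer: {3,4}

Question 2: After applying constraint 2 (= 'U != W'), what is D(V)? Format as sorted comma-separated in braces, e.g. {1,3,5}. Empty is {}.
Constraint 1 (Y + W = V) on D(Y)={3,4,7,8,10} D(W)={4,6,7} D(V)={3,4,5,7,8,10}: Y {3,4,7,8,10}->{3,4}; V {3,4,5,7,8,10}->{7,8,10}
Constraint 2 (U != W) on D(U)={4,5,6,10} D(W)={4,6,7}: no change
So after constraint 2: D(V) = {7,8,10}

Answer: {7,8,10}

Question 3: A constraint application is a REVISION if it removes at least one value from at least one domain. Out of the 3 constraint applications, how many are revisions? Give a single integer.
Answer: 1

Derivation:
Constraint 1 (Y + W = V) on D(Y)={3,4,7,8,10} D(W)={4,6,7} D(V)={3,4,5,7,8,10}: Y {3,4,7,8,10}->{3,4}; V {3,4,5,7,8,10}->{7,8,10} => REVISION
Constraint 2 (U != W) on D(U)={4,5,6,10} D(W)={4,6,7}: no change => not a revision
Constraint 3 (V != Y) on D(V)={7,8,10} D(Y)={3,4}: no change => not a revision
Total revisions = 1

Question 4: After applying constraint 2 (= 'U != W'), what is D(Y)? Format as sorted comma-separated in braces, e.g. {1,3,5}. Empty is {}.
Constraint 1 (Y + W = V) on D(Y)={3,4,7,8,10} D(W)={4,6,7} D(V)={3,4,5,7,8,10}: Y {3,4,7,8,10}->{3,4}; V {3,4,5,7,8,10}->{7,8,10}
Constraint 2 (U != W) on D(U)={4,5,6,10} D(W)={4,6,7}: no change
So after constraint 2: D(Y) = {3,4}

Answer: {3,4}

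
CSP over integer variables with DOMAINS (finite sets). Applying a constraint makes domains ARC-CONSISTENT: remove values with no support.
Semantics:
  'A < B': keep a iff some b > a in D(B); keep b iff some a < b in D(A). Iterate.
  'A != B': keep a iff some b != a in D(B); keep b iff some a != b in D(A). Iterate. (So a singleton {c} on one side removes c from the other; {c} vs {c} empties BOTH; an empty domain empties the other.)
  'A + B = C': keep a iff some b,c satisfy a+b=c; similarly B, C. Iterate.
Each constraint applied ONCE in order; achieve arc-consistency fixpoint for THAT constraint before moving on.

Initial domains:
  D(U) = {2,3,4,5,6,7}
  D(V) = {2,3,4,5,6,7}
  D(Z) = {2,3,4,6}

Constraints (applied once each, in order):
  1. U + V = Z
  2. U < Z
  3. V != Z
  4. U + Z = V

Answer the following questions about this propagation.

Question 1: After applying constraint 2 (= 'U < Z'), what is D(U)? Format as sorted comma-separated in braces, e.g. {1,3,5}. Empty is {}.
Answer: {2,3,4}

Derivation:
Constraint 1 (U + V = Z) on D(U)={2,3,4,5,6,7} D(V)={2,3,4,5,6,7} D(Z)={2,3,4,6}: U {2,3,4,5,6,7}->{2,3,4}; V {2,3,4,5,6,7}->{2,3,4}; Z {2,3,4,6}->{4,6}
Constraint 2 (U < Z) on D(U)={2,3,4} D(Z)={4,6}: no change
So after constraint 2: D(U) = {2,3,4}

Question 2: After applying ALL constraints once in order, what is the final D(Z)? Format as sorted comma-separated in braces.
Constraint 1 (U + V = Z) on D(U)={2,3,4,5,6,7} D(V)={2,3,4,5,6,7} D(Z)={2,3,4,6}: U {2,3,4,5,6,7}->{2,3,4}; V {2,3,4,5,6,7}->{2,3,4}; Z {2,3,4,6}->{4,6}
Constraint 2 (U < Z) on D(U)={2,3,4} D(Z)={4,6}: no change
Constraint 3 (V != Z) on D(V)={2,3,4} D(Z)={4,6}: no change
Constraint 4 (U + Z = V) on D(U)={2,3,4} D(Z)={4,6} D(V)={2,3,4}: U {2,3,4}->{}; Z {4,6}->{}; V {2,3,4}->{}
So after all 4 constraints: D(Z) = {}

Answer: {}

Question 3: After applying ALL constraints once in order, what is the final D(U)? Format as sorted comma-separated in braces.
Answer: {}

Derivation:
Constraint 1 (U + V = Z) on D(U)={2,3,4,5,6,7} D(V)={2,3,4,5,6,7} D(Z)={2,3,4,6}: U {2,3,4,5,6,7}->{2,3,4}; V {2,3,4,5,6,7}->{2,3,4}; Z {2,3,4,6}->{4,6}
Constraint 2 (U < Z) on D(U)={2,3,4} D(Z)={4,6}: no change
Constraint 3 (V != Z) on D(V)={2,3,4} D(Z)={4,6}: no change
Constraint 4 (U + Z = V) on D(U)={2,3,4} D(Z)={4,6} D(V)={2,3,4}: U {2,3,4}->{}; Z {4,6}->{}; V {2,3,4}->{}
So after all 4 constraints: D(U) = {}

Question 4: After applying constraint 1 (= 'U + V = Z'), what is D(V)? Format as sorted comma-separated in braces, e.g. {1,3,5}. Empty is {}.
Answer: {2,3,4}

Derivation:
Constraint 1 (U + V = Z) on D(U)={2,3,4,5,6,7} D(V)={2,3,4,5,6,7} D(Z)={2,3,4,6}: U {2,3,4,5,6,7}->{2,3,4}; V {2,3,4,5,6,7}->{2,3,4}; Z {2,3,4,6}->{4,6}
So after constraint 1: D(V) = {2,3,4}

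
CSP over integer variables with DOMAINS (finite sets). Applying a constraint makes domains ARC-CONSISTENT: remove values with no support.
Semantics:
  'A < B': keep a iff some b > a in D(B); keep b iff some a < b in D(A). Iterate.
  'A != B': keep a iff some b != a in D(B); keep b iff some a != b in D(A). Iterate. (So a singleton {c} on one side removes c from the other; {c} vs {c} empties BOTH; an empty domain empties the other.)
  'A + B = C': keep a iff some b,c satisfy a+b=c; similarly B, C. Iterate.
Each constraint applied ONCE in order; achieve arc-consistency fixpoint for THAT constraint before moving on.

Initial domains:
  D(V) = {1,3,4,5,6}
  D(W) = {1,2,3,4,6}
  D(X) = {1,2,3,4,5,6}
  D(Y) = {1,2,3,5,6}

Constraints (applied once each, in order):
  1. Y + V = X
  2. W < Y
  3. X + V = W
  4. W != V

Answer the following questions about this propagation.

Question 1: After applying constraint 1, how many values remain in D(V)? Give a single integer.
Answer: 4

Derivation:
Constraint 1 (Y + V = X) on D(Y)={1,2,3,5,6} D(V)={1,3,4,5,6} D(X)={1,2,3,4,5,6}: Y {1,2,3,5,6}->{1,2,3,5}; V {1,3,4,5,6}->{1,3,4,5}; X {1,2,3,4,5,6}->{2,3,4,5,6}
So after constraint 1: D(V)={1,3,4,5}, size = 4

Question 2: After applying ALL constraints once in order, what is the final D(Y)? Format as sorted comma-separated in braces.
Answer: {2,3,5}

Derivation:
Constraint 1 (Y + V = X) on D(Y)={1,2,3,5,6} D(V)={1,3,4,5,6} D(X)={1,2,3,4,5,6}: Y {1,2,3,5,6}->{1,2,3,5}; V {1,3,4,5,6}->{1,3,4,5}; X {1,2,3,4,5,6}->{2,3,4,5,6}
Constraint 2 (W < Y) on D(W)={1,2,3,4,6} D(Y)={1,2,3,5}: W {1,2,3,4,6}->{1,2,3,4}; Y {1,2,3,5}->{2,3,5}
Constraint 3 (X + V = W) on D(X)={2,3,4,5,6} D(V)={1,3,4,5} D(W)={1,2,3,4}: X {2,3,4,5,6}->{2,3}; V {1,3,4,5}->{1}; W {1,2,3,4}->{3,4}
Constraint 4 (W != V) on D(W)={3,4} D(V)={1}: no change
So after all 4 constraints: D(Y) = {2,3,5}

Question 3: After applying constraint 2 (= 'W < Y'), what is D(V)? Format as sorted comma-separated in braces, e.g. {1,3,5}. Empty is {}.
Answer: {1,3,4,5}

Derivation:
Constraint 1 (Y + V = X) on D(Y)={1,2,3,5,6} D(V)={1,3,4,5,6} D(X)={1,2,3,4,5,6}: Y {1,2,3,5,6}->{1,2,3,5}; V {1,3,4,5,6}->{1,3,4,5}; X {1,2,3,4,5,6}->{2,3,4,5,6}
Constraint 2 (W < Y) on D(W)={1,2,3,4,6} D(Y)={1,2,3,5}: W {1,2,3,4,6}->{1,2,3,4}; Y {1,2,3,5}->{2,3,5}
So after constraint 2: D(V) = {1,3,4,5}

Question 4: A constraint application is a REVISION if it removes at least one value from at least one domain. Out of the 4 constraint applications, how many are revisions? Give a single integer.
Constraint 1 (Y + V = X) on D(Y)={1,2,3,5,6} D(V)={1,3,4,5,6} D(X)={1,2,3,4,5,6}: Y {1,2,3,5,6}->{1,2,3,5}; V {1,3,4,5,6}->{1,3,4,5}; X {1,2,3,4,5,6}->{2,3,4,5,6} => REVISION
Constraint 2 (W < Y) on D(W)={1,2,3,4,6} D(Y)={1,2,3,5}: W {1,2,3,4,6}->{1,2,3,4}; Y {1,2,3,5}->{2,3,5} => REVISION
Constraint 3 (X + V = W) on D(X)={2,3,4,5,6} D(V)={1,3,4,5} D(W)={1,2,3,4}: X {2,3,4,5,6}->{2,3}; V {1,3,4,5}->{1}; W {1,2,3,4}->{3,4} => REVISION
Constraint 4 (W != V) on D(W)={3,4} D(V)={1}: no change => not a revision
Total revisions = 3

Answer: 3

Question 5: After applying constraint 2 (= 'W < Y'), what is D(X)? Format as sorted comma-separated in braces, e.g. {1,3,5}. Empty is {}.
Answer: {2,3,4,5,6}

Derivation:
Constraint 1 (Y + V = X) on D(Y)={1,2,3,5,6} D(V)={1,3,4,5,6} D(X)={1,2,3,4,5,6}: Y {1,2,3,5,6}->{1,2,3,5}; V {1,3,4,5,6}->{1,3,4,5}; X {1,2,3,4,5,6}->{2,3,4,5,6}
Constraint 2 (W < Y) on D(W)={1,2,3,4,6} D(Y)={1,2,3,5}: W {1,2,3,4,6}->{1,2,3,4}; Y {1,2,3,5}->{2,3,5}
So after constraint 2: D(X) = {2,3,4,5,6}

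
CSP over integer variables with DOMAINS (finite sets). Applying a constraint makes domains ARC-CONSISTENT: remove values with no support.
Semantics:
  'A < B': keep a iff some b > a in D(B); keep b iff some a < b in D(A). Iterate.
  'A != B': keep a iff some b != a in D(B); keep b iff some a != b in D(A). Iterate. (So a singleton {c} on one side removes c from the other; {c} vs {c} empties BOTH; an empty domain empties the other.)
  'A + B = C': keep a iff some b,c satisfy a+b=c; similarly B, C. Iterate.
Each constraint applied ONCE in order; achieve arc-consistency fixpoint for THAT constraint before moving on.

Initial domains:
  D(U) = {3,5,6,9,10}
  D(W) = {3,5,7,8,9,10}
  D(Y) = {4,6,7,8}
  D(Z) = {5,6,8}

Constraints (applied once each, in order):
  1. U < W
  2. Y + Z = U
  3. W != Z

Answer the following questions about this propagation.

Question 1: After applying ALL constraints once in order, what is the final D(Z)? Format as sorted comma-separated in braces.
Constraint 1 (U < W) on D(U)={3,5,6,9,10} D(W)={3,5,7,8,9,10}: U {3,5,6,9,10}->{3,5,6,9}; W {3,5,7,8,9,10}->{5,7,8,9,10}
Constraint 2 (Y + Z = U) on D(Y)={4,6,7,8} D(Z)={5,6,8} D(U)={3,5,6,9}: Y {4,6,7,8}->{4}; Z {5,6,8}->{5}; U {3,5,6,9}->{9}
Constraint 3 (W != Z) on D(W)={5,7,8,9,10} D(Z)={5}: W {5,7,8,9,10}->{7,8,9,10}
So after all 3 constraints: D(Z) = {5}

Answer: {5}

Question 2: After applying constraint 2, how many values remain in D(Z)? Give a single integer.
Constraint 1 (U < W) on D(U)={3,5,6,9,10} D(W)={3,5,7,8,9,10}: U {3,5,6,9,10}->{3,5,6,9}; W {3,5,7,8,9,10}->{5,7,8,9,10}
Constraint 2 (Y + Z = U) on D(Y)={4,6,7,8} D(Z)={5,6,8} D(U)={3,5,6,9}: Y {4,6,7,8}->{4}; Z {5,6,8}->{5}; U {3,5,6,9}->{9}
So after constraint 2: D(Z)={5}, size = 1

Answer: 1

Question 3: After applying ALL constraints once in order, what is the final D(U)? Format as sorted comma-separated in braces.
Constraint 1 (U < W) on D(U)={3,5,6,9,10} D(W)={3,5,7,8,9,10}: U {3,5,6,9,10}->{3,5,6,9}; W {3,5,7,8,9,10}->{5,7,8,9,10}
Constraint 2 (Y + Z = U) on D(Y)={4,6,7,8} D(Z)={5,6,8} D(U)={3,5,6,9}: Y {4,6,7,8}->{4}; Z {5,6,8}->{5}; U {3,5,6,9}->{9}
Constraint 3 (W != Z) on D(W)={5,7,8,9,10} D(Z)={5}: W {5,7,8,9,10}->{7,8,9,10}
So after all 3 constraints: D(U) = {9}

Answer: {9}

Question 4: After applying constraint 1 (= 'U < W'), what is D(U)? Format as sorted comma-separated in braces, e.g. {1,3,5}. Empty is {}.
Answer: {3,5,6,9}

Derivation:
Constraint 1 (U < W) on D(U)={3,5,6,9,10} D(W)={3,5,7,8,9,10}: U {3,5,6,9,10}->{3,5,6,9}; W {3,5,7,8,9,10}->{5,7,8,9,10}
So after constraint 1: D(U) = {3,5,6,9}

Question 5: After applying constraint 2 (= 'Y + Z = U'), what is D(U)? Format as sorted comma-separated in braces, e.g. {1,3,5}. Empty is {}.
Answer: {9}

Derivation:
Constraint 1 (U < W) on D(U)={3,5,6,9,10} D(W)={3,5,7,8,9,10}: U {3,5,6,9,10}->{3,5,6,9}; W {3,5,7,8,9,10}->{5,7,8,9,10}
Constraint 2 (Y + Z = U) on D(Y)={4,6,7,8} D(Z)={5,6,8} D(U)={3,5,6,9}: Y {4,6,7,8}->{4}; Z {5,6,8}->{5}; U {3,5,6,9}->{9}
So after constraint 2: D(U) = {9}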